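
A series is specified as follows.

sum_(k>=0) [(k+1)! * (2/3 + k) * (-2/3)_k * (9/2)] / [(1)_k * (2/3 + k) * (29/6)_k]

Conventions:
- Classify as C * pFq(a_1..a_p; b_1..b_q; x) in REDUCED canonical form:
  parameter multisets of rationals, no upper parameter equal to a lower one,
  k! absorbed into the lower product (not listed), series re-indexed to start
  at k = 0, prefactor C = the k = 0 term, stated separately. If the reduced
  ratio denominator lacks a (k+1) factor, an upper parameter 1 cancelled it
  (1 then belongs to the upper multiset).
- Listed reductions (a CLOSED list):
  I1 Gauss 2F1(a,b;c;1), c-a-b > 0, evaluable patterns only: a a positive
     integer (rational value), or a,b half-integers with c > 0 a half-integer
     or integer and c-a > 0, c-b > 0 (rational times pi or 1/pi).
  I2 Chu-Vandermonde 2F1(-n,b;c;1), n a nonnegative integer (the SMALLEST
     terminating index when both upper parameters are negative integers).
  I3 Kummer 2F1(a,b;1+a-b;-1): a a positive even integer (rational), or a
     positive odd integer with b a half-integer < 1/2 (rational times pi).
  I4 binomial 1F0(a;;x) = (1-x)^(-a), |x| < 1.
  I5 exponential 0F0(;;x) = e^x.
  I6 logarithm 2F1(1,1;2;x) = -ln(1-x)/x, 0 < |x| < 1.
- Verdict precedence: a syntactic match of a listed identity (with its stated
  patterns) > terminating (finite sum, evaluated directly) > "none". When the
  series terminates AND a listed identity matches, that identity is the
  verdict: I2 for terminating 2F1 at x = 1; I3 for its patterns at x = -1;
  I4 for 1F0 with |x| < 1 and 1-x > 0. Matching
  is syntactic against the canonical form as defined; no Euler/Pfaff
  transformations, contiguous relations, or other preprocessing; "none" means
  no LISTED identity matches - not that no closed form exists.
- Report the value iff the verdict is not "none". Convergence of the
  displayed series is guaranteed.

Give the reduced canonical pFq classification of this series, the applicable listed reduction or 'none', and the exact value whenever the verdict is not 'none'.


The series (x = 1) is 2F1: upper {-2/3, 2}, lower {29/6}, prefactor 9/2. Verdict: Gauss (I1, integer-parameter pattern) applies (x = 1: the Gamma ratio telescopes since c-a-b = 7/2 > 0 and a = 2 in Z>0). Its exact value is 391/126.

Key observation: x = 1 and (1)_k (C = 9/2, x = 1) is k! itself.
Term ratio: r(k) = 1 * (k-2/3) (k+2) / [(k+29/6) (k+1)] - rational; roots negated = parameters, x = 1, C = 9/2.


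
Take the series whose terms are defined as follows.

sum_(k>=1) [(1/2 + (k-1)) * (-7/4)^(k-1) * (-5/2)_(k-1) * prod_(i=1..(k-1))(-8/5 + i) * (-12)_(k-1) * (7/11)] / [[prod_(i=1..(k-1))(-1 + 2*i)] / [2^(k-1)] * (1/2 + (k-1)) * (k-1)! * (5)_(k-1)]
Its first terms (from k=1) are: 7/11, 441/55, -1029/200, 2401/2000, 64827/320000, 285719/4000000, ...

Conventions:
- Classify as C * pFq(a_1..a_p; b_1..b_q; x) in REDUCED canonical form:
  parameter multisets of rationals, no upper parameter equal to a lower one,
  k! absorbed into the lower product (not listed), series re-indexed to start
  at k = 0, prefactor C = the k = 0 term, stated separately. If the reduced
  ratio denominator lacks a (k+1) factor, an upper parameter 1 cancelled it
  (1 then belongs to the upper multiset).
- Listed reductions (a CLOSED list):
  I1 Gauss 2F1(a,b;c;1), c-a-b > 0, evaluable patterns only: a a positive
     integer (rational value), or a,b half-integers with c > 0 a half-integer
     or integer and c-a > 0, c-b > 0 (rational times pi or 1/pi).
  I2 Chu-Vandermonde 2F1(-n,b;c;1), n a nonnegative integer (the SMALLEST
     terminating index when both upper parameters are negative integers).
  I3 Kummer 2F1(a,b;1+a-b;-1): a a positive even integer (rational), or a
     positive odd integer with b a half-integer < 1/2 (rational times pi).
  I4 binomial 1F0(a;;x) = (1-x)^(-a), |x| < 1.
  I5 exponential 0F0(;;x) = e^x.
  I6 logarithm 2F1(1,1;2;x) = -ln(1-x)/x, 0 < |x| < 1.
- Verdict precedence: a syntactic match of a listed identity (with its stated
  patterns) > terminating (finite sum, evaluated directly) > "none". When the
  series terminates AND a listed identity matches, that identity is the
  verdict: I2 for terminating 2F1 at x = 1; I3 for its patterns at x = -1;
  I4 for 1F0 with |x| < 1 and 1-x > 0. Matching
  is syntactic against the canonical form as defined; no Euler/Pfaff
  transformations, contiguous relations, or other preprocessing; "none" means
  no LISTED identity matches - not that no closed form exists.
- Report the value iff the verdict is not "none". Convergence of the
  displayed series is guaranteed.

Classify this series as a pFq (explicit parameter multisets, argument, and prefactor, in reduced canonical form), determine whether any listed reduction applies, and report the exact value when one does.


Classification (C = 7/11): 3F2 with upper {-12, -5/2, -3/5}, lower {1/2, 5}, argument x = -7/4. Verdict: terminating. (-12)_k vanishes past k = 12, leaving a 13-term sum, computed directly. Exact value: 1255378806008023253790443/249564057600000000000000.

First insight: t_0 being 7/11, the lower odd product (prefactor 7/11) is 2^k (1/2)_k.
Consecutive-term ratio: r(k) = (-7/4) * (k-12) (k-5/2) (k-3/5) / [(k+1/2) (k+5) (k+1)] ; factor over Q: parameters, x = (-7/4), and C = 7/11.


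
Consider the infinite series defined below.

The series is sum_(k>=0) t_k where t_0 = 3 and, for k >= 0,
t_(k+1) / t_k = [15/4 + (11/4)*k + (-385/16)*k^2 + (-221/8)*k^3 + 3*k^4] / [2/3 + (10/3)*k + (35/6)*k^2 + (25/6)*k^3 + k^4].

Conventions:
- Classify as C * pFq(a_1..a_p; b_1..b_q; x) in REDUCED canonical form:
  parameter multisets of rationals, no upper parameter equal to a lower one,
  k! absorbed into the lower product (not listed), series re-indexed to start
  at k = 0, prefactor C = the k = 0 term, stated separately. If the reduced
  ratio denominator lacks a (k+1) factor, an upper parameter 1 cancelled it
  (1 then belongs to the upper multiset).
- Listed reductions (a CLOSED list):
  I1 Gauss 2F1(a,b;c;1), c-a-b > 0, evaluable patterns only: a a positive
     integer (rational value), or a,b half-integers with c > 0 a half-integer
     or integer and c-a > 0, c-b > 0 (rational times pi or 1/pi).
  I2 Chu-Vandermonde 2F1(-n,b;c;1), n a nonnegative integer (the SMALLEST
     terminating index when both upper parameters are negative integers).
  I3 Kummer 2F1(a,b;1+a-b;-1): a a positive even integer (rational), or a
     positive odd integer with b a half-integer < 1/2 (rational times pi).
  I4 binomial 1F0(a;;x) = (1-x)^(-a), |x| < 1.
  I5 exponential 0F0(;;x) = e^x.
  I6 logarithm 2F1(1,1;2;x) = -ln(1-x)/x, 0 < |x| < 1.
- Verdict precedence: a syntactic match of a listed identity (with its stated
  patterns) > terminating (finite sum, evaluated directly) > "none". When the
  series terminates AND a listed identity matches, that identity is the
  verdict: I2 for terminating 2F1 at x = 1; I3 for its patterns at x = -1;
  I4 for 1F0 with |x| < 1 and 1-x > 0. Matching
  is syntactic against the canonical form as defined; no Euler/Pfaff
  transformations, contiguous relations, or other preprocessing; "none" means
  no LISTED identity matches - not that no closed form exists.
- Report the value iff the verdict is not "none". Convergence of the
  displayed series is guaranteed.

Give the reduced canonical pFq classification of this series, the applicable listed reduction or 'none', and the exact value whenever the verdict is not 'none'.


With C = 3: the canonical form is 2F1(-10, -3/8; 2; 3). Verdict: terminating at k = 10: the factor (-10)_k kills every later term; summing the 11 survivors is exact. Its exact value is 24062209279557/3023656976384.

Structural cue: with t_0 = 3, the ratio is unreduced: k + 2/3 divides both sides (C = 3, x = 3).
Term ratio: r(k) = 3 * (k-10) (k-3/8) / [(k+2) (k+1)] - poly over poly, x = 3 from leading terms; C = 3 at k = 0.


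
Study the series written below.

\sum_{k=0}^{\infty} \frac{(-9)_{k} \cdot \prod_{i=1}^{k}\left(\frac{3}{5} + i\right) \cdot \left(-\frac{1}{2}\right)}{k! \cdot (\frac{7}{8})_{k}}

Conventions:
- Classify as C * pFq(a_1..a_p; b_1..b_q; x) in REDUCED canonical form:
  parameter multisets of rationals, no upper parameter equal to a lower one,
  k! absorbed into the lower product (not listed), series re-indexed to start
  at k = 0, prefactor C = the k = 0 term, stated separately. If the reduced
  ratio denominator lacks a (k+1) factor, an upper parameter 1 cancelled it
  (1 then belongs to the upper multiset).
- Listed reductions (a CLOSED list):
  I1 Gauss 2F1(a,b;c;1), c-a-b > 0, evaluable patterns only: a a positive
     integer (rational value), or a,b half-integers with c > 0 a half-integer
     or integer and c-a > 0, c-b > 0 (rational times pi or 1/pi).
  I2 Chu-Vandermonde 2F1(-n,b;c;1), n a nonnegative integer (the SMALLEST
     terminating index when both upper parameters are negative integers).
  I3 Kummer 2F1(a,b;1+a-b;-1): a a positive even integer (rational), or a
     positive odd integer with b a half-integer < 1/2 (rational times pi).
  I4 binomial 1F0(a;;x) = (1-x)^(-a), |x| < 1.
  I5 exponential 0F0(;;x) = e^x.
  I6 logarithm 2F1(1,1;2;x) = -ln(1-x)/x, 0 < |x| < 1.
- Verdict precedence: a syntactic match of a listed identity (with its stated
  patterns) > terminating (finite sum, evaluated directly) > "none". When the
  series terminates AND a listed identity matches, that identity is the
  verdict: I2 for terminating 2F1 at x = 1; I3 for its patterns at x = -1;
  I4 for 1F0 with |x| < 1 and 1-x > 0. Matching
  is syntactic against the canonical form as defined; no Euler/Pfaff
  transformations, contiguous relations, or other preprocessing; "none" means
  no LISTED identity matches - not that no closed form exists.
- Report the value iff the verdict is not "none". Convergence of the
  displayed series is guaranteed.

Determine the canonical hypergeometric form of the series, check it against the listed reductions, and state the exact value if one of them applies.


Reduced: x = 1, 2F1, upper = {-9, \frac{8}{5}}, lower = {\frac{7}{8}}, C = -\frac{1}{2}. Verdict: Vandermonde's identity (I2) fires (terminating 2F1 at x = 1 with n = 9, b = 8/5, c = \frac{7}{8}). Value: \frac{6303760824709}{1626461621093750}.

Key observation: t_0 being -\frac{1}{2}, the running product (C = -1/2, x = 1) telescopes to a rising factorial.
Step ratio: r(k) = 1 * (k-9) (k+\frac{8}{5}) / [(k+\frac{7}{8}) (k+1)] - rational in k, leading ratio 1; with t_0 = -\frac{1}{2}, classification follows.


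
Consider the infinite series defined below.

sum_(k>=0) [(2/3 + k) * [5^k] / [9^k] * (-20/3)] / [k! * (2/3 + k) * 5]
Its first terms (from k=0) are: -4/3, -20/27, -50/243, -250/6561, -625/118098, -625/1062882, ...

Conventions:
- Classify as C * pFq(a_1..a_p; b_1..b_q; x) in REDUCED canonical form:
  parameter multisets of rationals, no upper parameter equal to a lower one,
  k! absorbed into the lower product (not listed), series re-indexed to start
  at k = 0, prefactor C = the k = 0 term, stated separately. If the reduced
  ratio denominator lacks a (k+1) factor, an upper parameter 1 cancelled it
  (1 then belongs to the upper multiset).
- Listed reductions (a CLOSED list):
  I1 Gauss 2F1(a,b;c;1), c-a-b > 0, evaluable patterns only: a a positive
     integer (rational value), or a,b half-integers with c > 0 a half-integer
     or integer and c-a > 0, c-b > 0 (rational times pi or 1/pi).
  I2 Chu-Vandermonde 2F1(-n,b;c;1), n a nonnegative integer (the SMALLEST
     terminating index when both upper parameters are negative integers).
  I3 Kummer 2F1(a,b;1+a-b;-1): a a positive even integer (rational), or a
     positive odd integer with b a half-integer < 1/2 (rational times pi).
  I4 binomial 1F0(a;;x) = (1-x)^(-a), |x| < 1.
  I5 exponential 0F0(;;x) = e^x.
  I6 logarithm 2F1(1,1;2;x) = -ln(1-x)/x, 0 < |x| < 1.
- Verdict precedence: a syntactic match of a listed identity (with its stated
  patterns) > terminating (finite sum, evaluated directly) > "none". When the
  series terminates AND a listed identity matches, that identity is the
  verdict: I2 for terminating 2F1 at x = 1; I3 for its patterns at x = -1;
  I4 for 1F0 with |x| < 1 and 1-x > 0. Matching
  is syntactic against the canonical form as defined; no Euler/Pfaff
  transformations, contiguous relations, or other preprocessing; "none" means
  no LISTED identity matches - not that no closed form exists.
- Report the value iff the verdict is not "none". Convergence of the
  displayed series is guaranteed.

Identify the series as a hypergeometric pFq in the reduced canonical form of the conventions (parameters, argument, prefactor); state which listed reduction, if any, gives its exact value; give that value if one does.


Key observation: with t_0 = -4/3, the constant factors (prefactor -4/3) combine into one prefactor.
Ratio: r(k) = (5/9) * 1 / [(k+1)] - poly over poly, x = (5/9) from leading terms; C = -4/3 at k = 0.

Canonical form: C = -4/3 times 0F0 with upper {-}, lower {-}, x = 5/9. Verdict: the I5 exponential reduction matches (the 0F0 exponential series at x = 5/9). Exact value: (-4/3) * e^(5/9).


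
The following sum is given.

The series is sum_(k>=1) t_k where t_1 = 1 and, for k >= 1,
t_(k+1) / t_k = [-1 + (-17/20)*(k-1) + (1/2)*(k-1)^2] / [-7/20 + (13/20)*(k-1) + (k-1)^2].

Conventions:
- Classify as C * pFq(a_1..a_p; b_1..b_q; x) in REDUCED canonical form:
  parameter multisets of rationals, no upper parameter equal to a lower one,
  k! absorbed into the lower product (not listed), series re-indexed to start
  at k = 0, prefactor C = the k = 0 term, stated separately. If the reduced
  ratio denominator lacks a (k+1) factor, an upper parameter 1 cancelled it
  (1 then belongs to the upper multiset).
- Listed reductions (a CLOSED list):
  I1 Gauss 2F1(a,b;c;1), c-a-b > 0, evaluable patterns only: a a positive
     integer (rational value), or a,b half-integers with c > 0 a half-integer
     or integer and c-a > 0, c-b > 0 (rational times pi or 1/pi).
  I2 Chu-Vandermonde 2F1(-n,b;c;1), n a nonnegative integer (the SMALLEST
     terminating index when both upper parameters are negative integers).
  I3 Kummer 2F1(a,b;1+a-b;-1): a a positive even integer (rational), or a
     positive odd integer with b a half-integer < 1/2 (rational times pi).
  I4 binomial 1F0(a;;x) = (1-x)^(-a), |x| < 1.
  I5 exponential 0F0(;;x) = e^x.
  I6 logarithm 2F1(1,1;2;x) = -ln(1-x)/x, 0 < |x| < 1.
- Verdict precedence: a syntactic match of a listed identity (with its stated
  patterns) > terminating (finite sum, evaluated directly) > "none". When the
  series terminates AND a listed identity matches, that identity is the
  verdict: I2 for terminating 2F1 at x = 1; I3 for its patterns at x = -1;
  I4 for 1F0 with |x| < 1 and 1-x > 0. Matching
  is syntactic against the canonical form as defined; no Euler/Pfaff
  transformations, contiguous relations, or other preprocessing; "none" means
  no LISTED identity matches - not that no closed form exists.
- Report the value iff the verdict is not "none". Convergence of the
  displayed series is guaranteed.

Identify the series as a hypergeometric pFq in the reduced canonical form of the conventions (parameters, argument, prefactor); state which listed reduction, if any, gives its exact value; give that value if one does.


First insight: t_0 = 1 here, and roots of the ratio polynomials (C = 1) are the negated parameters.
Step ratio: r(k) = (1/2) * (k-5/2) (k+4/5) / [(k-7/20) (k+1)] - rational; roots negated = parameters, x = (1/2), C = 1.

Reduced: x = 1/2, 2F1, upper = {-5/2, 4/5}, lower = {-7/20}, C = 1. Verdict: none - at argument 1/2 the multisets {-5/2, 4/5} ; {-7/20} match no listed identity.


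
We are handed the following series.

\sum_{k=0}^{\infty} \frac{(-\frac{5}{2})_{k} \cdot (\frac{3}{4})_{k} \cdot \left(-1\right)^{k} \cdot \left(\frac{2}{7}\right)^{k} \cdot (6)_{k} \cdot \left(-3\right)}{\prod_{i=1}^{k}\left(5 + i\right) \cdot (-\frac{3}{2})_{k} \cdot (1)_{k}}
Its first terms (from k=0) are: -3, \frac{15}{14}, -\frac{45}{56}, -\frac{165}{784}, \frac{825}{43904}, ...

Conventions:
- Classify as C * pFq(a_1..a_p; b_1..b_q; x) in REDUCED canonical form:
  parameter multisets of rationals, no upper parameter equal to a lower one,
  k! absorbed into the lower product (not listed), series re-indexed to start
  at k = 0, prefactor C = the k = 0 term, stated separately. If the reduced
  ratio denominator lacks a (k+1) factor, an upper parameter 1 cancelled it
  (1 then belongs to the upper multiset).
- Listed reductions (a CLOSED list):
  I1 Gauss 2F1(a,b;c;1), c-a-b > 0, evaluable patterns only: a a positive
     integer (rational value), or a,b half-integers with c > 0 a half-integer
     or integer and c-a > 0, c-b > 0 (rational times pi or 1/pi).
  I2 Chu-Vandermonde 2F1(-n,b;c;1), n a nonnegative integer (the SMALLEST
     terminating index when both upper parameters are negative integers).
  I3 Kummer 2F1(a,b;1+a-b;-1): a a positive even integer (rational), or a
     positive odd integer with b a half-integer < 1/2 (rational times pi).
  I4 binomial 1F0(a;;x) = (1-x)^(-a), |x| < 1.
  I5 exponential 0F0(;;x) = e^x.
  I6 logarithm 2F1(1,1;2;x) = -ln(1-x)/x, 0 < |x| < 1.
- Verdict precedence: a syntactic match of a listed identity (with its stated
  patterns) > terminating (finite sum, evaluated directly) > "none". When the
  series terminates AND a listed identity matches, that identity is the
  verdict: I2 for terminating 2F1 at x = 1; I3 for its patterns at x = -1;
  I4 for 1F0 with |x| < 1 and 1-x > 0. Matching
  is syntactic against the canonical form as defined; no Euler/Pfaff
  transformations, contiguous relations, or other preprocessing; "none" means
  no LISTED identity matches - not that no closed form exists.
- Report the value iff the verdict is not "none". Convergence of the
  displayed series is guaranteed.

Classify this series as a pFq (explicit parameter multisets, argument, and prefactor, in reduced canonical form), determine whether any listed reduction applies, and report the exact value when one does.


Canonical form: C = -3 times 2F1 with upper {-\frac{5}{2}, \frac{3}{4}}, lower {-\frac{3}{2}}, x = -\frac{2}{7}. Verdict: none - this 2F1 at x = -\frac{2}{7} matches no listed pattern, and upper {-\frac{5}{2}, \frac{3}{4}} holds no stopper.

Key observation: t_0 being -3, (1)_k (prefactor -3) is k! itself.
Ratio: r(k) = -\frac{2}{7} * (k-\frac{5}{2}) (k+\frac{3}{4}) / [(k-\frac{3}{2}) (k+1)] - rational in k. x = -\frac{2}{7}; t_0 = -3; negate the roots.


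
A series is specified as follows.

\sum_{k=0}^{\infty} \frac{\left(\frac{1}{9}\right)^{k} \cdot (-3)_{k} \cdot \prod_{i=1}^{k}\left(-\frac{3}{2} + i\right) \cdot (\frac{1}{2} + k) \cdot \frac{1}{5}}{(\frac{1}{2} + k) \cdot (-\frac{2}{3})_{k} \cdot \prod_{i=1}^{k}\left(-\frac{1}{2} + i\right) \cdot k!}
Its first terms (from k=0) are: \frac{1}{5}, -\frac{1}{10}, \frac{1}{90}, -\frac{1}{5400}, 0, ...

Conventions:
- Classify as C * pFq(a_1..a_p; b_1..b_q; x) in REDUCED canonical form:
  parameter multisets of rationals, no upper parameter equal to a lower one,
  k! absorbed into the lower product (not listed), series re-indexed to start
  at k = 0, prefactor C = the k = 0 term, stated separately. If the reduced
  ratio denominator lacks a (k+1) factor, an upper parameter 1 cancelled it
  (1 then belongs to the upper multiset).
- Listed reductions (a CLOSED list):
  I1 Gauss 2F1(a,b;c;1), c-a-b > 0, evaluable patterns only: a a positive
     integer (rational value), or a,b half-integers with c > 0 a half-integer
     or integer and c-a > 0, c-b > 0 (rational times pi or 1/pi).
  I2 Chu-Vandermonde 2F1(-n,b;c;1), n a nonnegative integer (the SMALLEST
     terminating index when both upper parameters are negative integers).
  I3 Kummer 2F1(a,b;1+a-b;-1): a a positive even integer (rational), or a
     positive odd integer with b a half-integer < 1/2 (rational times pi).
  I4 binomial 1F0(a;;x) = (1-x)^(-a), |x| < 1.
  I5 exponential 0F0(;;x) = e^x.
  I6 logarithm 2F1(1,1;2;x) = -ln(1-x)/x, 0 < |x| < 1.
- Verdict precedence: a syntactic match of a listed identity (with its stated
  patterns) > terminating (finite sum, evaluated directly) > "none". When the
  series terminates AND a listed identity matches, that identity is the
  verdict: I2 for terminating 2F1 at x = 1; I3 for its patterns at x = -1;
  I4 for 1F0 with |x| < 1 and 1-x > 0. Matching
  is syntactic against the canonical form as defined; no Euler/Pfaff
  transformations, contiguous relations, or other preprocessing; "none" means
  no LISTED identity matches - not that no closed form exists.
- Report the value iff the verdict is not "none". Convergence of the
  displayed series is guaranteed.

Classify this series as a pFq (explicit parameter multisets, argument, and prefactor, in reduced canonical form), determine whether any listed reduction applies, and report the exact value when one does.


The series (x = \frac{1}{9}) is 2F2: upper {-3, -\frac{1}{2}}, lower {-\frac{2}{3}, \frac{1}{2}}, prefactor \frac{1}{5}. Verdict: terminating - the sum ends at index 3 because -3 is a negative integer; exact evaluation follows. Hence: \frac{599}{5400}.

Key step: x = \frac{1}{9} and k + 1/2 divides numerator and denominator alike; C = 1/5, x = 1/9 after cancelling.
Term ratio: r(k) = \frac{1}{9} * (k-3) (k-\frac{1}{2}) / [(k-\frac{2}{3}) (k+\frac{1}{2}) (k+1)] - rational; roots negated = parameters, x = \frac{1}{9}, C = \frac{1}{5}.


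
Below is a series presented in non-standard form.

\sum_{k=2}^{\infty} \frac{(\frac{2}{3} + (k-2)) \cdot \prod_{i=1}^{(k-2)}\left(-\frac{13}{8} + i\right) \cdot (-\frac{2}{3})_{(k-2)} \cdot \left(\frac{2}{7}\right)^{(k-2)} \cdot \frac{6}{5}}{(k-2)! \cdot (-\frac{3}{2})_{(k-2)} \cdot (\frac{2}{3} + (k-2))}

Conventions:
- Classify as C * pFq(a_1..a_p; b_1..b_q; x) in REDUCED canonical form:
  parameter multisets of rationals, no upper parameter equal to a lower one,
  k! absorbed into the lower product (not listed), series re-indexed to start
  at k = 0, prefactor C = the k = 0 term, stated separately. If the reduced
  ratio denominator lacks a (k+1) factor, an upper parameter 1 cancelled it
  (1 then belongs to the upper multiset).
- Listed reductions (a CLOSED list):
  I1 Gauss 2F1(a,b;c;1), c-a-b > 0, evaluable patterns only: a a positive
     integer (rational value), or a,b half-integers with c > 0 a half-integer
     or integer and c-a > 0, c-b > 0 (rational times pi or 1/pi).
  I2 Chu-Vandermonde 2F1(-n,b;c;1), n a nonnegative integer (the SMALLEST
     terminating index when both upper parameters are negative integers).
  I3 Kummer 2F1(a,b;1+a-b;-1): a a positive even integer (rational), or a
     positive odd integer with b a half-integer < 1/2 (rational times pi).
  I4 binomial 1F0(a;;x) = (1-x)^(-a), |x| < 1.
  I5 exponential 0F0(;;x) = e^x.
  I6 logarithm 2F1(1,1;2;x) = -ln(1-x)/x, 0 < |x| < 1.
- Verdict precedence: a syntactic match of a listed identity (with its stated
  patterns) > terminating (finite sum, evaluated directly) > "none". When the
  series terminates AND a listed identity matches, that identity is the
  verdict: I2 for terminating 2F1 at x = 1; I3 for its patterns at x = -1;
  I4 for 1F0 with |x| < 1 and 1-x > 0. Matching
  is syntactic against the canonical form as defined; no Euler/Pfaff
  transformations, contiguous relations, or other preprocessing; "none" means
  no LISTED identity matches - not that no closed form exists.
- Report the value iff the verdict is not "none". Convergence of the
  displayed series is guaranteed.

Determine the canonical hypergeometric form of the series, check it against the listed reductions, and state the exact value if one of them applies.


Reduced: x = \frac{2}{7}, 2F1, upper = {-\frac{2}{3}, -\frac{5}{8}}, lower = {-\frac{3}{2}}, C = \frac{6}{5}. Verdict: no listed reduction: x = \frac{2}{7} and upper {-\frac{2}{3}, -\frac{5}{8}} fail every I1-I6 pattern.

Key observation: from the first term \frac{6}{5}: the factor k + 2/3 cancels (top and bottom), leaving prefactor 6/5.
Consecutive-term ratio: r(k) = \frac{2}{7} * (k-\frac{2}{3}) (k-\frac{5}{8}) / [(k-\frac{3}{2}) (k+1)] ; factor over Q: parameters, x = \frac{2}{7}, and C = \frac{6}{5}.


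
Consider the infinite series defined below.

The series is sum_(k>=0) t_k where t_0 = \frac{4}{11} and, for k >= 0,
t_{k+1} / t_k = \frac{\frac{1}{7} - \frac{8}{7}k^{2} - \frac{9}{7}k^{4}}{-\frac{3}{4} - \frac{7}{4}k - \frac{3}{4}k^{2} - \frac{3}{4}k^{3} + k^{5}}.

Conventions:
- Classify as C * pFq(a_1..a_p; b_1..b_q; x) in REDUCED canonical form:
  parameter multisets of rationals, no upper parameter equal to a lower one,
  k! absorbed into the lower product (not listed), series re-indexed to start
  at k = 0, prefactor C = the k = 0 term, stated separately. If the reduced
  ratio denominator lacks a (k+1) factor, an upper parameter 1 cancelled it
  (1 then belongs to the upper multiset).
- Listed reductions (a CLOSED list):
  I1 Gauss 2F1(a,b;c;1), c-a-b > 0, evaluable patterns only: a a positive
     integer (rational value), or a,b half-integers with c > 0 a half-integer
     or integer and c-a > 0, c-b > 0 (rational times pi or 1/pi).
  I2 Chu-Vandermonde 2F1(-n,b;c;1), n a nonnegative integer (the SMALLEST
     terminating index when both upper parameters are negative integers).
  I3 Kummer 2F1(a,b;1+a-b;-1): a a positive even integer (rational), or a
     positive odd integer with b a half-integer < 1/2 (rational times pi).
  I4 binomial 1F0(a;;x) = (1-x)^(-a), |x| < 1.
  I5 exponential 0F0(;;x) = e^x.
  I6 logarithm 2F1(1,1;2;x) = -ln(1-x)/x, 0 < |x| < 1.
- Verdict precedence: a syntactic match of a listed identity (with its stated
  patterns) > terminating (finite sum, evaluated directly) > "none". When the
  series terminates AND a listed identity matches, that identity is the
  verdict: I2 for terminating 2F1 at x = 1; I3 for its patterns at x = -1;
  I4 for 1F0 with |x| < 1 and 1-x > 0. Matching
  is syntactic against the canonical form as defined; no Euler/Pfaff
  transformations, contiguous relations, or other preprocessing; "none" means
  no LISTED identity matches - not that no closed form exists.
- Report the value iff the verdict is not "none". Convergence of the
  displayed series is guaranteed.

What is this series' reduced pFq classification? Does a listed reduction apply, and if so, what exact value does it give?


x = -\frac{9}{7} here; the reduced form reads 2F2, upper {-\frac{1}{3}, \frac{1}{3}}, lower {-\frac{3}{2}, \frac{1}{2}}, C = \frac{4}{11}. Verdict: none - at argument -\frac{9}{7} the multisets {-\frac{1}{3}, \frac{1}{3}} ; {-\frac{3}{2}, \frac{1}{2}} match no listed identity.

First insight: t_0 being \frac{4}{11}, cancel k^2 + 1 from the displayed ratio first; then C = 4/11.
Step ratio: r(k) = -\frac{9}{7} * (k-\frac{1}{3}) (k+\frac{1}{3}) / [(k-\frac{3}{2}) (k+\frac{1}{2}) (k+1)] - poly over poly, x = -\frac{9}{7} from leading terms; C = \frac{4}{11} at k = 0.


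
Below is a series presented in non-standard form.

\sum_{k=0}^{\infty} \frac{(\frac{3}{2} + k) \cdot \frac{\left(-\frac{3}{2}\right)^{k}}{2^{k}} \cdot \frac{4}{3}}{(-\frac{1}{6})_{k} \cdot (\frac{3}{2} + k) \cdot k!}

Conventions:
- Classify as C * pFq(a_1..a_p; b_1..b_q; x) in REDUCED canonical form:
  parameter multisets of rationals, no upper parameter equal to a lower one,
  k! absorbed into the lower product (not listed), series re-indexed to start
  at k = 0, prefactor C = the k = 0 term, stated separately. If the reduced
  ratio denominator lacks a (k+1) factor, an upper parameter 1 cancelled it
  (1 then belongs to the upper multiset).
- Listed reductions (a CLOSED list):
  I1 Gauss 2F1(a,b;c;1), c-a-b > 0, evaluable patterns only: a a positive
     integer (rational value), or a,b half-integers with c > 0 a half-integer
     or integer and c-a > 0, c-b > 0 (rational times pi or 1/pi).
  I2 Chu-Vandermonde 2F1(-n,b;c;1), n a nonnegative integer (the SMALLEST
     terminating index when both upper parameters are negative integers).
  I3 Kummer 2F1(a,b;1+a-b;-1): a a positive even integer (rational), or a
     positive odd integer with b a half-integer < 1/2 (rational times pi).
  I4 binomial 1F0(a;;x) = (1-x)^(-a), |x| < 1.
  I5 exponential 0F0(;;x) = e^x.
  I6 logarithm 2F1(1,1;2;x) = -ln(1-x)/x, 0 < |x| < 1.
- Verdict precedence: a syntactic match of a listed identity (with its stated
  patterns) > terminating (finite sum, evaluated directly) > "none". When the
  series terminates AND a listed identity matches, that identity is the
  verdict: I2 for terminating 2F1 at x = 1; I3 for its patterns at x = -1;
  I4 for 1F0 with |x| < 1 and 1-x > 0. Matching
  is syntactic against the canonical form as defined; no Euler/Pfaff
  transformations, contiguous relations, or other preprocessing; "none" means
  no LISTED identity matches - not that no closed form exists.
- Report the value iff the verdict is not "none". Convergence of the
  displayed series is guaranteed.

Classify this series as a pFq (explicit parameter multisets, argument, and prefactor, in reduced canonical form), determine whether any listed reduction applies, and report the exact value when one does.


At argument -\frac{3}{4}: a 0F1 with upper {-}, lower {-\frac{1}{6}}, scaled by C = \frac{4}{3}. Verdict: none. Every listed pattern misses the 0F1 form at -\frac{3}{4}, upper {-}.

Key step: t_0 = \frac{4}{3} here, and the factor k + 3/2 cancels (top and bottom), leaving C = 4/3, x = -3/4.
Consecutive-term ratio: r(k) = -\frac{3}{4} * 1 / [(k-\frac{1}{6}) (k+1)] ; factor over Q: parameters, x = -\frac{3}{4}, and C = \frac{4}{3}.


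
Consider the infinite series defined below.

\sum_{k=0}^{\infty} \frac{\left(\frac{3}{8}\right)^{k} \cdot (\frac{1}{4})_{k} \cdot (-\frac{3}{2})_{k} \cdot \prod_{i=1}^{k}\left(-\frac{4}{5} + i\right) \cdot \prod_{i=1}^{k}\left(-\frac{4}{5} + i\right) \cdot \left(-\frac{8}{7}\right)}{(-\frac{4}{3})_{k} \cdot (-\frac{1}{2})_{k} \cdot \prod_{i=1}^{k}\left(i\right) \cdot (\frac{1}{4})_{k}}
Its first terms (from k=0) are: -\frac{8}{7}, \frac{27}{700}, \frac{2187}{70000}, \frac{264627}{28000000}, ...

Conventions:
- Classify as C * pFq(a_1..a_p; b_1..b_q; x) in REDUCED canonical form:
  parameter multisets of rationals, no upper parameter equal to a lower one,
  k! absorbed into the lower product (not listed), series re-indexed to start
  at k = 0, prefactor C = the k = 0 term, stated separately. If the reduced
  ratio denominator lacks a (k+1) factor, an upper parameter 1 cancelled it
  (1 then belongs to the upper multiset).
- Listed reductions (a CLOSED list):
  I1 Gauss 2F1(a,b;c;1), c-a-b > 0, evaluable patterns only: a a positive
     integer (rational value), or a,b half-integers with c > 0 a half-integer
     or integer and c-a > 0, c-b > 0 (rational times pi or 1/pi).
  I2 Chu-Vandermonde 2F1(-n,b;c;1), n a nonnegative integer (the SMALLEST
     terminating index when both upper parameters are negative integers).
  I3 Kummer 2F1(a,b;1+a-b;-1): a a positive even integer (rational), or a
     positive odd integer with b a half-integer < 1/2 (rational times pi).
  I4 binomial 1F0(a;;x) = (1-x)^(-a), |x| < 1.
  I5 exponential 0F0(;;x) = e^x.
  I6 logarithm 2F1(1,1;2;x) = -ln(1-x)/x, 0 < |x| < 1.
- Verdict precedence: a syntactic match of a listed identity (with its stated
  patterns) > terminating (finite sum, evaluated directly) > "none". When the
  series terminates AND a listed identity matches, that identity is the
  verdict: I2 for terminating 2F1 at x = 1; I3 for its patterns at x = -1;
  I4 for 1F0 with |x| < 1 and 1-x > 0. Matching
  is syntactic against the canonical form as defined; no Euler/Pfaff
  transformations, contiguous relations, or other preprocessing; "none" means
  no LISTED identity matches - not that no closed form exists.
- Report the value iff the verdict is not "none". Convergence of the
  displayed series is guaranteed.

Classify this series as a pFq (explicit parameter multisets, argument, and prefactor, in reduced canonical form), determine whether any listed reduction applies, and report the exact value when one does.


Key observation: with t_0 = -\frac{8}{7}, the parameter 1/4 appears in both the upper and lower lists and cancels.
Step ratio: r(k) = \frac{3}{8} * (k-\frac{3}{2}) (k+\frac{1}{5}) (k+\frac{1}{5}) / [(k-\frac{4}{3}) (k-\frac{1}{2}) (k+1)] - rational in k. x = \frac{3}{8}; t_0 = -\frac{8}{7}; negate the roots.

Prefactor -\frac{8}{7}, argument \frac{3}{8}: 3F2 with upper {-\frac{3}{2}, \frac{1}{5}, \frac{1}{5}} over lower {-\frac{4}{3}, -\frac{1}{2}}. Verdict: none here - no I1-I6 shape fits x = \frac{3}{8} with lower {-\frac{4}{3}, -\frac{1}{2}}.


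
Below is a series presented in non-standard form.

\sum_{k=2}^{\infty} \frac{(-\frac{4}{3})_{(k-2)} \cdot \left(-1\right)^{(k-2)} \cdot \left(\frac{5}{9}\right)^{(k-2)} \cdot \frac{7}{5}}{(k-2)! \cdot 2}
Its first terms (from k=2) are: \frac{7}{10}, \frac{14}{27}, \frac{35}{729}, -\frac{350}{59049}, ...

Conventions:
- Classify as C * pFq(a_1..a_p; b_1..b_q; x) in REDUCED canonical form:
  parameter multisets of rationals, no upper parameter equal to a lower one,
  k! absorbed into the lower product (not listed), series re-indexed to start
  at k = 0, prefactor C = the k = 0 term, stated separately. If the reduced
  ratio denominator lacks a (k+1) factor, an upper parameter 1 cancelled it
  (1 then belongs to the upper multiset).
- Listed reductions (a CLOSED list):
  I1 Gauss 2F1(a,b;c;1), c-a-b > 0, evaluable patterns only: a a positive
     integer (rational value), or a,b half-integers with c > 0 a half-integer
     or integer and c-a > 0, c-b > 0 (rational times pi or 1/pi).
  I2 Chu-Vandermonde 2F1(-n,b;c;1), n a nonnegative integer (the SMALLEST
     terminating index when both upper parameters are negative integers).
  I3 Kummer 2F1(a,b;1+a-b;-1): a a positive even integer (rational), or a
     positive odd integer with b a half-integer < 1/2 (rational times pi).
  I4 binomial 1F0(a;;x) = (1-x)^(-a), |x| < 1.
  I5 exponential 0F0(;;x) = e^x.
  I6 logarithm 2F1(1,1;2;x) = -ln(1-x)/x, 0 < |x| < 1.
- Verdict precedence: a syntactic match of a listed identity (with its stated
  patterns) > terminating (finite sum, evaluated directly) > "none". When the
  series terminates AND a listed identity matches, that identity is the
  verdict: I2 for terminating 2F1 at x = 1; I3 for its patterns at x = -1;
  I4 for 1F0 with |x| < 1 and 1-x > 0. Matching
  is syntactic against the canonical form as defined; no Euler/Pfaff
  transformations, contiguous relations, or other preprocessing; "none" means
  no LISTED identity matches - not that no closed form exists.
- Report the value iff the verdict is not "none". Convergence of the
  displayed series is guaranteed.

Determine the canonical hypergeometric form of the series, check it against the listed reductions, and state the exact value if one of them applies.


Key observation: t_0 = \frac{7}{10} here, and the (-1)^k factor (C = 7/10) folds into the argument's sign.
Ratio: r(k) = -\frac{5}{9} * (k-\frac{4}{3}) / [(k+1)] - poly over poly, x = -\frac{5}{9} from leading terms; C = \frac{7}{10} at k = 0.

x = -\frac{5}{9} here; the reduced form reads 1F0, upper {-\frac{4}{3}}, lower {-}, C = \frac{7}{10}. Verdict: this is binomial (I4) (the 1F0 binomial series: exponent 4/3, x = -\frac{5}{9}). Value: \frac{7}{10} \cdot \left(\frac{14}{9}\right)^{\frac{4}{3}}.


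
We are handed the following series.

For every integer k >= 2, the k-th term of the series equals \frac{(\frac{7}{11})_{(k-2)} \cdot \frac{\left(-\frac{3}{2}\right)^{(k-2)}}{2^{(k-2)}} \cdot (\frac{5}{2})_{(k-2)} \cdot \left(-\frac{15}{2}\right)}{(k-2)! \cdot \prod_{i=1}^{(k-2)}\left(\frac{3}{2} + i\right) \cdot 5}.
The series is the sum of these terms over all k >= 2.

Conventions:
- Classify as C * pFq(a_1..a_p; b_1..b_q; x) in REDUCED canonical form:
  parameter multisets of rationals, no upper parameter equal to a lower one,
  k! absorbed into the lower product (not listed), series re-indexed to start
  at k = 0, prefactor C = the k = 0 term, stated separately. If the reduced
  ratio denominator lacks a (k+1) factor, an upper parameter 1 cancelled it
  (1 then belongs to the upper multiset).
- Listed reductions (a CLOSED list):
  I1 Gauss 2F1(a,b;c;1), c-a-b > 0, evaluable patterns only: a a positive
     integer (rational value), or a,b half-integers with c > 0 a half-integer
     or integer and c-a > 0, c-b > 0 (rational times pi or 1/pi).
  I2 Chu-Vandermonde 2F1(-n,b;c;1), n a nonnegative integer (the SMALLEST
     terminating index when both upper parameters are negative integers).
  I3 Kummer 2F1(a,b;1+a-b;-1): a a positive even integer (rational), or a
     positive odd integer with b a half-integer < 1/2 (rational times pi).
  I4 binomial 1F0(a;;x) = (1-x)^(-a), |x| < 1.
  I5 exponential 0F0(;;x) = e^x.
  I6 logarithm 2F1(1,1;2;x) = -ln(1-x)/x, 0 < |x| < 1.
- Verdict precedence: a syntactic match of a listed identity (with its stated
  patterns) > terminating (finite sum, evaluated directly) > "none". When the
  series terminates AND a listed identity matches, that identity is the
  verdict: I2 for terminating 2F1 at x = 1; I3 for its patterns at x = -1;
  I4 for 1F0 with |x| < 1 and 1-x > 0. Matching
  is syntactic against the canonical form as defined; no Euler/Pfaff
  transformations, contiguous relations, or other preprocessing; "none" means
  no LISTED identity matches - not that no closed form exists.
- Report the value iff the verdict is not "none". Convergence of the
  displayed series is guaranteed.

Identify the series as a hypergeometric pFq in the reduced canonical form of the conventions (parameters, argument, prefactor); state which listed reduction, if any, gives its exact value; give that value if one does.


Prefactor -\frac{3}{2}, argument -\frac{3}{4}: 1F0 with upper {\frac{7}{11}} over lower {-}. Verdict: the I4 binomial reduction fires (the 1F0 binomial series: exponent -7/11, x = -\frac{3}{4}). Hence: \left(-\frac{3}{2}\right) \cdot \left(\frac{7}{4}\right)^{-\frac{7}{11}}.

Structural cue: t_0 = -\frac{3}{2} here, and the parameter 5/2 appears in both the upper and lower lists and cancels.
Term ratio: r(k) = -\frac{3}{4} * (k+\frac{7}{11}) / [(k+1)] ; factor over Q: parameters, x = -\frac{3}{4}, and C = -\frac{3}{2}.


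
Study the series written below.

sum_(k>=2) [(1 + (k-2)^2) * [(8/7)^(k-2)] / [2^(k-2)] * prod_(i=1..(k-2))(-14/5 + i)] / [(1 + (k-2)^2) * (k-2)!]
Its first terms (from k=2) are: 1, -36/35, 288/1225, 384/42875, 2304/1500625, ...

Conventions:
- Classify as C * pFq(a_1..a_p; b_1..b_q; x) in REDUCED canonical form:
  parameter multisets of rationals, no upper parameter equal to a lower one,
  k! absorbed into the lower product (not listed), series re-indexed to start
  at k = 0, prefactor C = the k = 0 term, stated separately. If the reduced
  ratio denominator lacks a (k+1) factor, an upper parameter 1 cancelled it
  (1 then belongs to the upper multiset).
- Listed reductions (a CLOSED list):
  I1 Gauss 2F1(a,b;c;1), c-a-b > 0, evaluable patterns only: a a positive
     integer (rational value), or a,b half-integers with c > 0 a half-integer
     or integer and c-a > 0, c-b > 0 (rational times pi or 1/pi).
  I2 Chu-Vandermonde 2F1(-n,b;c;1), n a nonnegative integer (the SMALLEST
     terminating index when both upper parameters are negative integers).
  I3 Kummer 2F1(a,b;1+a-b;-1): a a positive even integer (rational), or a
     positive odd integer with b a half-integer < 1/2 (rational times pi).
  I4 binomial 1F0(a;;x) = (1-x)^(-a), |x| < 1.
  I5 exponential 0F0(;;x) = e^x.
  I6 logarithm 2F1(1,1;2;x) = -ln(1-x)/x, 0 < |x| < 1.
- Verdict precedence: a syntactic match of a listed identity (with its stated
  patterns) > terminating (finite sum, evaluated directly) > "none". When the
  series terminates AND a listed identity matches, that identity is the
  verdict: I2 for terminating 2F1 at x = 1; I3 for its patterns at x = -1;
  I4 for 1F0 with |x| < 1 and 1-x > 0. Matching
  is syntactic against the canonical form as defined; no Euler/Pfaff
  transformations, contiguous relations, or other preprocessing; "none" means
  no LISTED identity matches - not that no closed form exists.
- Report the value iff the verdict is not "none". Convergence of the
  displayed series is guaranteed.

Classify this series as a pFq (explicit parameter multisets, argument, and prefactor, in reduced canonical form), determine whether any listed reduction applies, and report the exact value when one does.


Key step: with t_0 = 1, the running product (prefactor 1) telescopes to a rising factorial.
Adjacent-term ratio: r(k) = (4/7) * (k-9/5) / [(k+1)] - rational in k. x = (4/7); t_0 = 1; negate the roots.

x = 4/7 here; the reduced form reads 1F0, upper {-9/5}, lower {-}, C = 1. Verdict: this is the binomial series (I4) (the 1F0 binomial series: exponent 9/5, x = 4/7). Its exact value is (3/7)^(9/5).
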